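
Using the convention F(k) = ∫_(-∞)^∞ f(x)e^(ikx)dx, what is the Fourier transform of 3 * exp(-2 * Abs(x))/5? 12/(5 * (k^2 + 4))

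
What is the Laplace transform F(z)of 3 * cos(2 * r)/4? 3 * z/(4 * (z^2 + 4))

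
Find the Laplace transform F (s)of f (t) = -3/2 -3/ (2*s)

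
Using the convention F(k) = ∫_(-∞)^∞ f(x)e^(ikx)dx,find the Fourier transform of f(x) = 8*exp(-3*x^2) 8*sqrt(3)*sqrt(pi)*exp(-k^2/12)/3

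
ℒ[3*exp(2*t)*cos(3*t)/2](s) 3*(s - 2)/(2*((s - 2)^2+9))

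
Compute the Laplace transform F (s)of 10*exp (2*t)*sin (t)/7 10/ (7*( (s - 2)^2+1))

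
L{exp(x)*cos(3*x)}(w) (w - 1)/((w - 1)^2 + 9)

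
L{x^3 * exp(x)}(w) 6/(w - 1)^4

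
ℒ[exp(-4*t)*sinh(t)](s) 1/((s + 4)^2 - 1)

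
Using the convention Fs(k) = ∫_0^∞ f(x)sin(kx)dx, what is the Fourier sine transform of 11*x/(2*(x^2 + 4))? 11*pi*exp(-2*k)/4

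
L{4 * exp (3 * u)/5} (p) 4/ (5 * (p - 3))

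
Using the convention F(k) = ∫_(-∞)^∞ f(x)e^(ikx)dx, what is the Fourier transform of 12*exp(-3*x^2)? 4*sqrt(3)*sqrt(pi)*exp(-k^2/12)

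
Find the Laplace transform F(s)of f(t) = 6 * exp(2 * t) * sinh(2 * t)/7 12/(7 * s * (s - 4))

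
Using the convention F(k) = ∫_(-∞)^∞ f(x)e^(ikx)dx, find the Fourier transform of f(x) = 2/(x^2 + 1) 2 * pi * exp(-Abs(k))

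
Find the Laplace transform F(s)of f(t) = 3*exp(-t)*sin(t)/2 3/(2*((s + 1)^2 + 1))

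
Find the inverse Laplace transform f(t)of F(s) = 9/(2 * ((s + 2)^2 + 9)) 3 * exp(-2 * t) * sin(3 * t)/2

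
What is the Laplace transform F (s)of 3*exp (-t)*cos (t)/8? 3*(s + 1)/ (8*( (s + 1)^2 + 1))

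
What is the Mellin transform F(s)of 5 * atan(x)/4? -5 * pi * sec(pi * s/2)/(8 * s)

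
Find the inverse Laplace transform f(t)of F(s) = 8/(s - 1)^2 8*t*exp(t)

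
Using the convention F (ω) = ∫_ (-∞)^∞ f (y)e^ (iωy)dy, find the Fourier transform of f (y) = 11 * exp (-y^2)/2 11 * sqrt (pi) * exp (-ω^2/4)/2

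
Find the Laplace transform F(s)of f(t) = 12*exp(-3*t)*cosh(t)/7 12*(s + 3)/(7*((s + 3)^2 - 1))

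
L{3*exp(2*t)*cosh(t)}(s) 3*(s - 2)/((s - 2)^2-1)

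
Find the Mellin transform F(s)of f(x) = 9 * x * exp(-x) 9 * gamma(s+1)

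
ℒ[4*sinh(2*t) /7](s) 8/(7*(s^2 - 4) ) 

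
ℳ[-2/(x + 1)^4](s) pi*(s - 3)*(s - 2)*(s - 1)/(3*sin(pi*s))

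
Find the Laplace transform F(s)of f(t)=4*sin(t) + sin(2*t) 4/(s^2 + 1) + 2/(s^2 + 4)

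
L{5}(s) 5/s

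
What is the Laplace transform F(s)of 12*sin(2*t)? 24/(s^2 + 4)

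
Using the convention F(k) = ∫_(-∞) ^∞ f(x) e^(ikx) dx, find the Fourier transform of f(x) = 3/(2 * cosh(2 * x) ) 3 * pi/(4 * cosh(pi * k/4) ) 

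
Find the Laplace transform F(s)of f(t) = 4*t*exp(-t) 4/(s + 1)^2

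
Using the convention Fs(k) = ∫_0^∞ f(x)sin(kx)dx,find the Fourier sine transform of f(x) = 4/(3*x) 2*pi/3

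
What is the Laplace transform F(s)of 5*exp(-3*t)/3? 5/(3*(s + 3))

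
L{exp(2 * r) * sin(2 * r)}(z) 2/((z - 2)^2 + 4)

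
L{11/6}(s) 11/(6 * s)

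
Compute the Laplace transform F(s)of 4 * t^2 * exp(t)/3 8/(3 * (s - 1)^3)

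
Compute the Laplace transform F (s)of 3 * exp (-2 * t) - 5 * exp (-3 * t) 3/ (s + 2) - 5/ (s + 3)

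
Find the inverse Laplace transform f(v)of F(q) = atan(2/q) sin(2*v)/v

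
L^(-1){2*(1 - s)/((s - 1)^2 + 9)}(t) -2*exp(t)*cos(3*t)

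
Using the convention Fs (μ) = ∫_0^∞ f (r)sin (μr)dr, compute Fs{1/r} pi/2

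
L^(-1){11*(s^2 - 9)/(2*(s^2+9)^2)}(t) 11*t*cos(3*t)/2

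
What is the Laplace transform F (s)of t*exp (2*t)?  (s - 2)^ (-2)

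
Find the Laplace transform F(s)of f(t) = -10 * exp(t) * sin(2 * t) -20/((s - 1)^2+4)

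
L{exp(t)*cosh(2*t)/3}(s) (s - 1)/(3*((s - 1)^2-4))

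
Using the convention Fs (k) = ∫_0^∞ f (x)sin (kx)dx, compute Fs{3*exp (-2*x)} 3*k/ (k^2 + 4)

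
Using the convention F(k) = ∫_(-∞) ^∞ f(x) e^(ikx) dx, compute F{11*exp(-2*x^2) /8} 11*sqrt(2)*sqrt(pi)*exp(-k^2/8) /16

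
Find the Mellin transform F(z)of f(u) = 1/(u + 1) pi*csc(pi*z)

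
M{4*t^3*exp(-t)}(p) 4*gamma(p+3)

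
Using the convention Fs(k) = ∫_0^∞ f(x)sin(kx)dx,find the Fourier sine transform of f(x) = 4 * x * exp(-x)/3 8 * k/(3 * (k^2 + 1)^2)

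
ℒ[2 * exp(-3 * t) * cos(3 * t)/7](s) 2 * (s + 3)/(7 * ((s + 3)^2 + 9))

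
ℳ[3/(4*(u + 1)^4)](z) gamma(z)*gamma(4 - z)/8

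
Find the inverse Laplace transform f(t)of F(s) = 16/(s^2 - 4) 8*sinh(2*t)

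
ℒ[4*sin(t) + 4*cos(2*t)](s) 4/(s^2 + 1) + 4*s/(s^2 + 4)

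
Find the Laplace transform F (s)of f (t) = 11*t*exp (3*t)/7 11/ (7*(s - 3)^2)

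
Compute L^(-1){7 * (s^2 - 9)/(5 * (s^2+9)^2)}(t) 7 * t * cos(3 * t)/5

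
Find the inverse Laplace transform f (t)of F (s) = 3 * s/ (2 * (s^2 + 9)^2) t * sin (3 * t)/4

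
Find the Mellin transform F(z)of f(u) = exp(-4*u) gamma(z)/4^z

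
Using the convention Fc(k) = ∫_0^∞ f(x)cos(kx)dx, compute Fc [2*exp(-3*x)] 6/(k^2 + 9)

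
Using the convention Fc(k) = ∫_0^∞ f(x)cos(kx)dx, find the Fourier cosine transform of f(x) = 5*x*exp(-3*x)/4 5*(9 - k^2)/(4*(k^2 + 9)^2)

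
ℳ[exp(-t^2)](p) gamma(p/2)/2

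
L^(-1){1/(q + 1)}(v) exp(-v)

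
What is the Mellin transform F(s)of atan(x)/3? -pi * sec(pi * s/2)/(6 * s)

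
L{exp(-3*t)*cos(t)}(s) (s+3)/((s+3)^2+1)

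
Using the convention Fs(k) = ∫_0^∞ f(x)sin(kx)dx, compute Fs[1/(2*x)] pi/4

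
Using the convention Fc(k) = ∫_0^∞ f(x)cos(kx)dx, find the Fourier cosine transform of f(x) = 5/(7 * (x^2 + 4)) 5 * pi * exp(-2 * k)/28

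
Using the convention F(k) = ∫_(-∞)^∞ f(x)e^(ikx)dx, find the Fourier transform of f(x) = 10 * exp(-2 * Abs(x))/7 40/(7 * (k^2 + 4))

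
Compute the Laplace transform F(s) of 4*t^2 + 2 2/s + 8/s^3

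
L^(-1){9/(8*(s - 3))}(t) 9*exp(3*t)/8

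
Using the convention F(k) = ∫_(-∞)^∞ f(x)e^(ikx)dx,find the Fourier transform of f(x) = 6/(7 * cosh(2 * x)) 3 * pi/(7 * cosh(pi * k/4))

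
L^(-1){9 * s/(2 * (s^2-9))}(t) 9 * cosh(3 * t)/2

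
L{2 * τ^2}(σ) 4/σ^3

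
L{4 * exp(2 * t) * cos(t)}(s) 4 * (s - 2)/((s - 2)^2 + 1)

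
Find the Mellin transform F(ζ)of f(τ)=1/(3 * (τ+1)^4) gamma(ζ) * gamma(4 - ζ)/18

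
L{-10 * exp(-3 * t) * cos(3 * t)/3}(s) 10 * (-s - 3)/(3 * ((s + 3)^2 + 9))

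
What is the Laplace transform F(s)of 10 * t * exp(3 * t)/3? 10/(3 * (s - 3)^2)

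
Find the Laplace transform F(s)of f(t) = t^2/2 s^(-3)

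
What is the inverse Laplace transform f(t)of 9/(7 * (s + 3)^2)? 9 * t * exp(-3 * t)/7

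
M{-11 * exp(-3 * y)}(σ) -11 * gamma(σ)/3^σ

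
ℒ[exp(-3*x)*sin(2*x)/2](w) 1/((w + 3)^2 + 4)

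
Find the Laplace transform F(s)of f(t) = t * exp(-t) (s + 1)^(-2)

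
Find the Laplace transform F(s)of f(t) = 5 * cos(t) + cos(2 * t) 5 * s/(s^2 + 1) + s/(s^2 + 4)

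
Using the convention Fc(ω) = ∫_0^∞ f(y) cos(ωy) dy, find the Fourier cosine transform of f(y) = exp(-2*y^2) sqrt(2)*sqrt(pi)*exp(-ω^2/8) /4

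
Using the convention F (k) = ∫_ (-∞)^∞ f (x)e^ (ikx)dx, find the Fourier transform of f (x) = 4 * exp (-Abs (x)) 8/ (k^2 + 1)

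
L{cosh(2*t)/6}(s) s/(6*(s^2-4))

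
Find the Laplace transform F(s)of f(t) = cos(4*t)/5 s/(5*(s^2 + 16))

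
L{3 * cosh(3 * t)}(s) 3 * s/(s^2-9)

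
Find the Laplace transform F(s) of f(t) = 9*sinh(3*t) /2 27/(2*(s^2 - 9) ) 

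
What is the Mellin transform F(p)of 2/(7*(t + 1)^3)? pi*(p - 2)*(p - 1)/(7*sin(pi*p))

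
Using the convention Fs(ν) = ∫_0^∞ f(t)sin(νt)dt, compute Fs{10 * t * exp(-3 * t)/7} 60 * ν/(7 * (ν^2 + 9)^2)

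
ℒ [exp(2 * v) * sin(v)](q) 1/((q - 2)^2 + 1)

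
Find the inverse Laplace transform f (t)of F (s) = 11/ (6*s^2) 11*t/6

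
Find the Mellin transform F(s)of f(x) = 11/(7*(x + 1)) 11*pi*csc(pi*s)/7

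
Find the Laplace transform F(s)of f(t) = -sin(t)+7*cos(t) 7*s/(s^2+1) - 1/(s^2+1)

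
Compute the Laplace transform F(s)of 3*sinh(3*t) 9/(s^2 - 9)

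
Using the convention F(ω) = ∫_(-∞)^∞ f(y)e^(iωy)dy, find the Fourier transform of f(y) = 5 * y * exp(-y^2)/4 5 * I * sqrt(pi) * ω * exp(-ω^2/4)/8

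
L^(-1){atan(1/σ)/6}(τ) sin(τ)/(6*τ)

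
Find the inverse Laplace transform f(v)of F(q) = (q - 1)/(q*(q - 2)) exp(v)*cosh(v)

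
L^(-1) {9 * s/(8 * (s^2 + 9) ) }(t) 9 * cos(3 * t) /8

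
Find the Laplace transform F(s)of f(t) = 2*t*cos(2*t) 2*(s^2 - 4)/(s^2 + 4)^2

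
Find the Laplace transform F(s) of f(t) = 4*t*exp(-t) 4/(s + 1) ^2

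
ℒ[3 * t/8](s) 3/(8 * s^2)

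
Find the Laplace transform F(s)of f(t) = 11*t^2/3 22/(3*s^3)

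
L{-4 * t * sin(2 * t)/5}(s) -16 * s/(5 * (s^2 + 4)^2)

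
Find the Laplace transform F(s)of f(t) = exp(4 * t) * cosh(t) (s - 4)/((s - 4)^2 - 1)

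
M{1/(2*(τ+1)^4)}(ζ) gamma(ζ)*gamma(4 - ζ)/12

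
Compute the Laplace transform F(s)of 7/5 7/(5*s)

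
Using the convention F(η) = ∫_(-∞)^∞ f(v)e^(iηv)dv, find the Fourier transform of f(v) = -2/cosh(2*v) -pi/cosh(pi*η/4)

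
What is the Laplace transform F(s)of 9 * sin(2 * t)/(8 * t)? 9 * atan(2/s)/8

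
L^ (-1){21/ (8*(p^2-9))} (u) 7*sinh (3*u)/8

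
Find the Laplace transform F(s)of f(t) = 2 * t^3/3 4/s^4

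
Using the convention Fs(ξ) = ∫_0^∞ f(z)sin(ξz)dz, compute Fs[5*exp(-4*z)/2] 5*ξ/(2*(ξ^2 + 16))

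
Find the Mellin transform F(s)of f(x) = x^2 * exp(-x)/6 gamma(s + 2)/6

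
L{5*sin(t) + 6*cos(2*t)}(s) 6*s/(s^2 + 4) + 5/(s^2 + 1)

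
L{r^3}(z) 6/z^4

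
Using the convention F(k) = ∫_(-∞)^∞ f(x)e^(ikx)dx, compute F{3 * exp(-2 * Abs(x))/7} 12/(7 * (k^2+4))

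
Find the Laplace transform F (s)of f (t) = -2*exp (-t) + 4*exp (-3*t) 4/ (s + 3) - 2/ (s + 1)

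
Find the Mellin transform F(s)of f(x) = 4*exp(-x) 4*gamma(s)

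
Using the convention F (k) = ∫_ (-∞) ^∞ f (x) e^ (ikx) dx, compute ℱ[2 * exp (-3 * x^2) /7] 2 * sqrt (3) * sqrt (pi) * exp (-k^2/12) /21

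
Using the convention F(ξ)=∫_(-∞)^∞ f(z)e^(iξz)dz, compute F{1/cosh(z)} pi/cosh(pi*ξ/2)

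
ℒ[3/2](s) 3/(2 * s)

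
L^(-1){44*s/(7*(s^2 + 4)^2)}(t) 11*t*sin(2*t)/7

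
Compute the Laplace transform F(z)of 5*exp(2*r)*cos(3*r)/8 5*(z - 2)/(8*((z - 2)^2 + 9))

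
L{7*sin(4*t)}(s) 28/(s^2 + 16)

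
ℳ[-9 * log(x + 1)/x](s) 9 * pi * csc(pi * s)/(s - 1)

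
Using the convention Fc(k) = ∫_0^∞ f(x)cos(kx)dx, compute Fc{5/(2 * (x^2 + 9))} 5 * pi * exp(-3 * k)/12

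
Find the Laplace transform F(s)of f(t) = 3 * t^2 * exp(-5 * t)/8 3/(4 * (s+5)^3)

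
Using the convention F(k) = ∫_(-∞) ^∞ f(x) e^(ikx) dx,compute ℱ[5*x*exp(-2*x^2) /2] 5*sqrt(2)*I*sqrt(pi)*k*exp(-k^2/8) /16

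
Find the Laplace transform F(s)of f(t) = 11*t 11/s^2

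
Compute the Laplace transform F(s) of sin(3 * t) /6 1/(2 * (s^2 + 9) ) 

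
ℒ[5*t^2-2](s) 10/s^3-2/s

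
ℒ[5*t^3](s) 30/s^4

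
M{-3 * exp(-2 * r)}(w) -3 * gamma(w)/2^w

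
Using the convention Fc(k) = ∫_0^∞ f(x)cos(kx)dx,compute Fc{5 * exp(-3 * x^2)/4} 5 * sqrt(3) * sqrt(pi) * exp(-k^2/12)/24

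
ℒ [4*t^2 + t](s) 8/s^3 + s^(-2)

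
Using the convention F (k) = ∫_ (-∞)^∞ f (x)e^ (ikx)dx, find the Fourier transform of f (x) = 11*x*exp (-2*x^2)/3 11*sqrt (2)*I*sqrt (pi)*k*exp (-k^2/8)/24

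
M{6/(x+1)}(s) 6 * pi * csc(pi * s)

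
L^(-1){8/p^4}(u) 4*u^3/3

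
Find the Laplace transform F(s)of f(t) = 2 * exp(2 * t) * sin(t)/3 2/(3 * ((s - 2)^2 + 1))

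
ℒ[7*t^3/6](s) 7/s^4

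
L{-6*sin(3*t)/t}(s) -6*atan(3/s)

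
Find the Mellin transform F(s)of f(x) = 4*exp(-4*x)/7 2^(2 - 2*s)*gamma(s)/7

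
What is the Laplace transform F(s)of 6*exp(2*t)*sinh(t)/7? 6/(7*((s - 2)^2 - 1))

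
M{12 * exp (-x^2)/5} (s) 6 * gamma (s/2)/5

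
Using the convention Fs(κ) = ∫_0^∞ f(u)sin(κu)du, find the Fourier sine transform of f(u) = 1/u pi/2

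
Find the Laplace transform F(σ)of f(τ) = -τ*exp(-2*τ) -1/(σ+2)^2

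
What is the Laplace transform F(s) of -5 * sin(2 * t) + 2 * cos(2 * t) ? 2 * s/(s^2 + 4) - 10/(s^2 + 4) 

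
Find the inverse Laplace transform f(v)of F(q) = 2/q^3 v^2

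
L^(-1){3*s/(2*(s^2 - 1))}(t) 3*cosh(t)/2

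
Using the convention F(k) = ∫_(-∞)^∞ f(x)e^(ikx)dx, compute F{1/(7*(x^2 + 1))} pi*exp(-Abs(k))/7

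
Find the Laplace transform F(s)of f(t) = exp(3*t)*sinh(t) 1/((s - 3)^2 - 1)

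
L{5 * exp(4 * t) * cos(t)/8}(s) 5 * (s - 4)/(8 * ((s - 4)^2 + 1))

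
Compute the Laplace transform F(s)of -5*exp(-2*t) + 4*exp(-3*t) 4/(s + 3) - 5/(s + 2)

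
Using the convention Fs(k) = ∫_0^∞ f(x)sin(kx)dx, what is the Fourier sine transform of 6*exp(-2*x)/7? 6*k/(7*(k^2 + 4))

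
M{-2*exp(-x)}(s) -2*gamma(s)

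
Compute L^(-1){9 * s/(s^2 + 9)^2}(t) 3 * t * sin(3 * t)/2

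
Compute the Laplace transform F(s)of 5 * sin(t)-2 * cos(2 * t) 5/(s^2+1)-2 * s/(s^2+4)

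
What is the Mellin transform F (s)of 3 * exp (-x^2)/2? 3 * gamma (s/2)/4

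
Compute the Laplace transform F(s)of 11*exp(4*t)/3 11/(3*(s - 4))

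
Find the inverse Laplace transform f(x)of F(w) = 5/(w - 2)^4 5 * x^3 * exp(2 * x)/6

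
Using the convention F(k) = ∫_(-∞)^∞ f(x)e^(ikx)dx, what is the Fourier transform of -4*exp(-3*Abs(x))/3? -8/(k^2 + 9)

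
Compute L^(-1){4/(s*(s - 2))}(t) 4*exp(t)*sinh(t)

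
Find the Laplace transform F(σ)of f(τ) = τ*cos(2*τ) (σ^2 - 4)/(σ^2 + 4)^2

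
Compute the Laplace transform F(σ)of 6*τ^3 36/σ^4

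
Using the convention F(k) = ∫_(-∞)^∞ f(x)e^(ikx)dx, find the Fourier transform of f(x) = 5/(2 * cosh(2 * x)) 5 * pi/(4 * cosh(pi * k/4))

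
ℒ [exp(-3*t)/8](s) 1/(8*(s + 3))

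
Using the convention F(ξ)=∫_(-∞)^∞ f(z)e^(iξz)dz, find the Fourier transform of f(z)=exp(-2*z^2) sqrt(2)*sqrt(pi)*exp(-ξ^2/8)/2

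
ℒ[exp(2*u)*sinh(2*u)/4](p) 1/(2*p*(p - 4))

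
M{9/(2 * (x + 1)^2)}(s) -9 * pi * (s - 1)/(2 * sin(pi * s))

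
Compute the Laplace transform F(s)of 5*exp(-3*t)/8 5/(8*(s + 3))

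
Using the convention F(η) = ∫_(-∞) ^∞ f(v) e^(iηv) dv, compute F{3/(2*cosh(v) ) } 3*pi/(2*cosh(pi*η/2) ) 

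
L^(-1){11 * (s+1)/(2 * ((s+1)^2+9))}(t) 11 * exp(-t) * cos(3 * t)/2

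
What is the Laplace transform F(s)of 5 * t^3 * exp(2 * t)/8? 15/(4 * (s - 2)^4)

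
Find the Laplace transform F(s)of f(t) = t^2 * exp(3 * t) 2/(s - 3)^3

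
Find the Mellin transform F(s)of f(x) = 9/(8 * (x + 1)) 9 * pi * csc(pi * s)/8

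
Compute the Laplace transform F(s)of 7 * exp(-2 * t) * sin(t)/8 7/(8 * ((s+2)^2+1))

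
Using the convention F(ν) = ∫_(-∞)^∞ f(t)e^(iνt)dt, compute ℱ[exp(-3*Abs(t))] 6/(ν^2 + 9)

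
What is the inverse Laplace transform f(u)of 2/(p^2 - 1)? 2 * sinh(u)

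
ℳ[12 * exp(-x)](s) 12 * gamma(s)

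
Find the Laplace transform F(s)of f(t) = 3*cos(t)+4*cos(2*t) 3*s/(s^2+1)+4*s/(s^2+4)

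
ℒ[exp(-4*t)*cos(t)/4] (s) (s + 4)/(4*((s + 4)^2 + 1))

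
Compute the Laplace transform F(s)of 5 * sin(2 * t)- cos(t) 10/(s^2 + 4)- s/(s^2 + 1)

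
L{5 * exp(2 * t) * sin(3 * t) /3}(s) 5/((s - 2) ^2 + 9) 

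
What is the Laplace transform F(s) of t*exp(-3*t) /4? 1/(4*(s+3) ^2) 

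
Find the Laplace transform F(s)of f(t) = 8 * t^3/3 16/s^4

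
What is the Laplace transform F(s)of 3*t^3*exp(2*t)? 18/(s - 2)^4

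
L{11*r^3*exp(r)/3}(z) 22/(z - 1)^4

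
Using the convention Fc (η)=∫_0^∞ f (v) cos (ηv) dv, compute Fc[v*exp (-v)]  (1 - η^2) / (η^2 + 1) ^2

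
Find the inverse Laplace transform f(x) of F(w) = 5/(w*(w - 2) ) 5*exp(x)*sinh(x) 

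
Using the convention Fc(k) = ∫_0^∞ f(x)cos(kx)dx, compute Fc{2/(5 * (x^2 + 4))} pi * exp(-2 * k)/10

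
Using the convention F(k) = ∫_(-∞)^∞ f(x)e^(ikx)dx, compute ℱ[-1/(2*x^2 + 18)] -pi*exp(-3*Abs(k))/6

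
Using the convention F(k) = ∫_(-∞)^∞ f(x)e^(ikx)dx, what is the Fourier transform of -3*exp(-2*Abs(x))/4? -3/(k^2 + 4)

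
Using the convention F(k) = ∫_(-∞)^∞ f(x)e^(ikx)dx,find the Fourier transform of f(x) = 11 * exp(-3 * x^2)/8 11 * sqrt(3) * sqrt(pi) * exp(-k^2/12)/24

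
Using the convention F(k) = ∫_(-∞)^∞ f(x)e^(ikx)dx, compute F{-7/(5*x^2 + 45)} -7*pi*exp(-3*Abs(k))/15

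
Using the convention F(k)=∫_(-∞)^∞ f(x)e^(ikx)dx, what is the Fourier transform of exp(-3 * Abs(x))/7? 6/(7 * (k^2+9))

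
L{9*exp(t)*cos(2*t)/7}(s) 9*(s - 1)/(7*((s - 1)^2 + 4))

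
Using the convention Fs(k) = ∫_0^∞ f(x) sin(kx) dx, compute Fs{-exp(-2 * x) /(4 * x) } -atan(k/2) /4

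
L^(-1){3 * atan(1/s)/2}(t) 3 * sin(t)/(2 * t)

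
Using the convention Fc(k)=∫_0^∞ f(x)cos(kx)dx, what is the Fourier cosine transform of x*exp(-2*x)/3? (4 - k^2)/(3*(k^2 + 4)^2)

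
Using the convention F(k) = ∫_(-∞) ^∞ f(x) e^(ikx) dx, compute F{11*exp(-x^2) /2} 11*sqrt(pi)*exp(-k^2/4) /2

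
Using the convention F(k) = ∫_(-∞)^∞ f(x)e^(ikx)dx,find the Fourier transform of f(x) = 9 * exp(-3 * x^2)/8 3 * sqrt(3) * sqrt(pi) * exp(-k^2/12)/8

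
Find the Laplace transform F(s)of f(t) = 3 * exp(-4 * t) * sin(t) 3/((s + 4)^2 + 1)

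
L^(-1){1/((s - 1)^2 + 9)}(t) exp(t) * sin(3 * t)/3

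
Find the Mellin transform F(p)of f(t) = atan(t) -pi*sec(pi*p/2)/(2*p)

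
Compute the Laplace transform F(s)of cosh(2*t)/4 s/(4*(s^2 - 4))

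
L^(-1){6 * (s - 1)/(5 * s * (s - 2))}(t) 6 * exp(t) * cosh(t)/5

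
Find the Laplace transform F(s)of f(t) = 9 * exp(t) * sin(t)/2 9/(2 * ((s - 1)^2 + 1))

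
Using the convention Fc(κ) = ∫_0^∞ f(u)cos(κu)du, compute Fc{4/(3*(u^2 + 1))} 2*pi*exp(-κ)/3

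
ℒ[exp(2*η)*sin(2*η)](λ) 2/((λ - 2)^2 + 4)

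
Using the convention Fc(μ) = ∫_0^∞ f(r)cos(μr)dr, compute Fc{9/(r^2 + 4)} 9*pi*exp(-2*μ)/4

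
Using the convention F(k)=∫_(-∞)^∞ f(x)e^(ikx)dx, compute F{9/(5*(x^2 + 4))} 9*pi*exp(-2*Abs(k))/10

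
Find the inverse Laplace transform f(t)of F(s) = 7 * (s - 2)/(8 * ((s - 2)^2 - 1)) 7 * exp(2 * t) * cosh(t)/8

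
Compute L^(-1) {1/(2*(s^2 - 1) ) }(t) sinh(t) /2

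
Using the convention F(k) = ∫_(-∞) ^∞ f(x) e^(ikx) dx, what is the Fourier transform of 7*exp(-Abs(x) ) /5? 14/(5*(k^2+1) ) 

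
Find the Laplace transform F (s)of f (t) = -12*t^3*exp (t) -72/ (s - 1)^4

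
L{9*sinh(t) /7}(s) 9/(7*(s^2 - 1) ) 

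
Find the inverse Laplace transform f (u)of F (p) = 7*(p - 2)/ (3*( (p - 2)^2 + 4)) 7*exp (2*u)*cos (2*u)/3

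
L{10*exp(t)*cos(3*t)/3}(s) 10*(s - 1)/(3*((s - 1)^2 + 9))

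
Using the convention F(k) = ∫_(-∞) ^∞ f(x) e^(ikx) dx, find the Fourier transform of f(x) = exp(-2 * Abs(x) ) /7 4/(7 * (k^2+4) ) 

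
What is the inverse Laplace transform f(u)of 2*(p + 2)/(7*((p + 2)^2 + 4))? 2*exp(-2*u)*cos(2*u)/7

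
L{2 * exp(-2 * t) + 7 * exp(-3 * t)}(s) 7/(s + 3) + 2/(s + 2)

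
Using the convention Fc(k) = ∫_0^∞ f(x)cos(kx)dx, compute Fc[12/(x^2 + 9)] 2 * pi * exp(-3 * k)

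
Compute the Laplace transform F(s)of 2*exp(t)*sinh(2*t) 4/((s - 1)^2 - 4)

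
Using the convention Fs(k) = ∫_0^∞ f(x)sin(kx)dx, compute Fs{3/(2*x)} 3*pi/4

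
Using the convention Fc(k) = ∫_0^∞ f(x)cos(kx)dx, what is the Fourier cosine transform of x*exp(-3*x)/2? (9 - k^2)/(2*(k^2 + 9)^2)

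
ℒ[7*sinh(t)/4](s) 7/(4*(s^2 - 1))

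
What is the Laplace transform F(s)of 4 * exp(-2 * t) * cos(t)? 4 * (s + 2)/((s + 2)^2 + 1)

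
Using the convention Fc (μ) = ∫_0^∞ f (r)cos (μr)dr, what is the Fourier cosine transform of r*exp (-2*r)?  (4 - μ^2)/ (μ^2 + 4)^2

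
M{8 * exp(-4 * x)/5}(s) 2^(3 - 2 * s) * gamma(s)/5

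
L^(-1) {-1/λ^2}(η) -η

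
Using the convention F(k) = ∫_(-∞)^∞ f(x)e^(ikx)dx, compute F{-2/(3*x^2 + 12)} -pi*exp(-2*Abs(k))/3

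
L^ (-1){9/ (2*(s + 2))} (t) 9*exp (-2*t)/2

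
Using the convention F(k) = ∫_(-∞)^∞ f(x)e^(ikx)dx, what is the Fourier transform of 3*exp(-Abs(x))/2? 3/(k^2+1)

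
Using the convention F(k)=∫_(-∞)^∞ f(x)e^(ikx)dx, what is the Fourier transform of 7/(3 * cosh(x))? 7 * pi/(3 * cosh(pi * k/2))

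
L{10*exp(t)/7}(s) 10/(7*(s - 1))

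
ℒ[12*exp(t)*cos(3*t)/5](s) 12*(s - 1)/(5*((s - 1)^2+9))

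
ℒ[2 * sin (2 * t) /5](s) 4/ (5 * (s^2 + 4) ) 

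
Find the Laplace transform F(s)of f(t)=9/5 9/(5*s)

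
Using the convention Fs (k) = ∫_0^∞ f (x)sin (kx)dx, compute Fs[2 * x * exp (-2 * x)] 8 * k/ (k^2+4)^2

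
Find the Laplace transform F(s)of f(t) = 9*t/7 9/(7*s^2)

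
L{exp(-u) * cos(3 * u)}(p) (p + 1)/((p + 1)^2 + 9)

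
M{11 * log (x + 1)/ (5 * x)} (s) -11 * pi * csc (pi * s)/ (5 * s - 5)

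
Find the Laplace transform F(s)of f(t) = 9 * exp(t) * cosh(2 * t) 9 * (s - 1)/((s - 1)^2 - 4)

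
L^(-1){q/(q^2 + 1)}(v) cos(v)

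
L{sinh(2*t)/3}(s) 2/(3*(s^2-4))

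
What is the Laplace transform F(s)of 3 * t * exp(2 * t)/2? 3/(2 * (s - 2)^2)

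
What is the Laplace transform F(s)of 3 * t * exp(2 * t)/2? 3/(2 * (s - 2)^2)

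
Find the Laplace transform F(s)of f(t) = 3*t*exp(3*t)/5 3/(5*(s - 3)^2)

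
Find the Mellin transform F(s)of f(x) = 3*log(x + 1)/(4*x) -3*pi*csc(pi*s)/(4*s - 4)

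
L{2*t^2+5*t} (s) 5/s^2+4/s^3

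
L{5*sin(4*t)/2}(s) 10/(s^2+16)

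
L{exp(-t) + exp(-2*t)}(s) 1/(s + 2) + 1/(s + 1)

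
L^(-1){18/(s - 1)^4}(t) 3*t^3*exp(t)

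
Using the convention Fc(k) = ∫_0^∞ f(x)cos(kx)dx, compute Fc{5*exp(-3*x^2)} 5*sqrt(3)*sqrt(pi)*exp(-k^2/12)/6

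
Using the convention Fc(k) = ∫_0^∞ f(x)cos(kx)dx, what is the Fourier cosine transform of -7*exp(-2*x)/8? -7/(4*k^2 + 16)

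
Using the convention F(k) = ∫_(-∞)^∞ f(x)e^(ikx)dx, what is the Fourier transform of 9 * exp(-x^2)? 9 * sqrt(pi) * exp(-k^2/4)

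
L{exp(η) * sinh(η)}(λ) 1/(λ * (λ - 2))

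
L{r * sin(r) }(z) 2 * z/(z^2 + 1) ^2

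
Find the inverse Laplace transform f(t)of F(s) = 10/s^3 5*t^2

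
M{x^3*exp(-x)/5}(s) gamma(s+3)/5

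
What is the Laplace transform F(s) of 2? 2/s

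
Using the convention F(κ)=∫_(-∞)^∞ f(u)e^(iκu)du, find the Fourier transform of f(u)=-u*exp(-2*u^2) -sqrt(2)*I*sqrt(pi)*κ*exp(-κ^2/8)/8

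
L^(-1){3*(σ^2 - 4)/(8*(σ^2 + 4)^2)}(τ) 3*τ*cos(2*τ)/8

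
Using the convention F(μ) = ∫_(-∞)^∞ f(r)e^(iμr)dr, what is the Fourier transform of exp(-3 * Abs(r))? 6/(μ^2 + 9)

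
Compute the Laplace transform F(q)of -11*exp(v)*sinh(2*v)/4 -11/(2*(q - 1)^2-8)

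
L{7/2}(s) 7/(2 * s)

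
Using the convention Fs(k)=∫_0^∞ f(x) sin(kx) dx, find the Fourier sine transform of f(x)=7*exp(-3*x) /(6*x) 7*atan(k/3) /6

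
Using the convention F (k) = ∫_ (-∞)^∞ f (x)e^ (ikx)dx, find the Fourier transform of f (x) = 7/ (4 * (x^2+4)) 7 * pi * exp (-2 * Abs (k))/8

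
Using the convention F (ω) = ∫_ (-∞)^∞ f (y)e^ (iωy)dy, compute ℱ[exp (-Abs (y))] 2/ (ω^2+1)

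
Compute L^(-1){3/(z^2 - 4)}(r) 3 * sinh(2 * r)/2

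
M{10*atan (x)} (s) -5*pi*sec (pi*s/2)/s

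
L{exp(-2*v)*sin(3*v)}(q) 3/((q + 2)^2 + 9)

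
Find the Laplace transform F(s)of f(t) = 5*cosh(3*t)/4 5*s/(4*(s^2 - 9))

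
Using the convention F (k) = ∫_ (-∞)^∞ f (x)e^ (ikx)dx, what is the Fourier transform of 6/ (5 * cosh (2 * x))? 3 * pi/ (5 * cosh (pi * k/4))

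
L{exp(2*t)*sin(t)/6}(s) 1/(6*((s - 2)^2 + 1))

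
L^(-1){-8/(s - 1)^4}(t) -4*t^3*exp(t)/3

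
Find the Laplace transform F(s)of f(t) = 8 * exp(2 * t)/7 8/(7 * (s - 2))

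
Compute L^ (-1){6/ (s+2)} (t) 6 * exp (-2 * t)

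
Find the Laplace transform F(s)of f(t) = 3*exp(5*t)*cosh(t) 3*(s - 5)/((s - 5)^2 - 1)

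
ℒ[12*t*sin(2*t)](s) 48*s/(s^2 + 4) ^2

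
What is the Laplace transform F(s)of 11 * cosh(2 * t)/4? 11 * s/(4 * (s^2 - 4))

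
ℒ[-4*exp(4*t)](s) -4/(s - 4)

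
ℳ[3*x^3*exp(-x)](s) 3*gamma(s + 3)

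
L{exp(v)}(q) 1/(q - 1)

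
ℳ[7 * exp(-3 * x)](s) 7 * gamma(s)/3^s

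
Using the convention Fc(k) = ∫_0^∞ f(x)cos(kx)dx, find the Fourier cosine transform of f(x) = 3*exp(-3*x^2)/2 sqrt(3)*sqrt(pi)*exp(-k^2/12)/4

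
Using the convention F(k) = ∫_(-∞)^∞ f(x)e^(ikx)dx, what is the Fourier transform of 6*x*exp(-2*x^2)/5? 3*sqrt(2)*I*sqrt(pi)*k*exp(-k^2/8)/20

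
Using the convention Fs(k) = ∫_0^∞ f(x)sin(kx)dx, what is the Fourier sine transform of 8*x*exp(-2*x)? 32*k/(k^2 + 4)^2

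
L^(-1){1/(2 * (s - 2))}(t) exp(2 * t)/2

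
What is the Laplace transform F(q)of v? q^(-2)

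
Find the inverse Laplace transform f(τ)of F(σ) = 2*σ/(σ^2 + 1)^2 τ*sin(τ)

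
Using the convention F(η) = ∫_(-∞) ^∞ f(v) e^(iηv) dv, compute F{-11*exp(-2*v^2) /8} -11*sqrt(2)*sqrt(pi)*exp(-η^2/8) /16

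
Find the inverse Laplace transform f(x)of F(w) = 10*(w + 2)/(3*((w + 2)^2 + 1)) 10*exp(-2*x)*cos(x)/3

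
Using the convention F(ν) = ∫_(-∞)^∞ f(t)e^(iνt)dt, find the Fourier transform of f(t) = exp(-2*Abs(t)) 4/(ν^2 + 4)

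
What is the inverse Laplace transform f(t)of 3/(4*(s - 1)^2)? 3*t*exp(t)/4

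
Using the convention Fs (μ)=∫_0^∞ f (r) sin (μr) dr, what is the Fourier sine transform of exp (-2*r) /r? atan (μ/2) 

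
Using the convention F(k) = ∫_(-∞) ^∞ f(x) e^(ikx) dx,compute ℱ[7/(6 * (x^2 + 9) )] 7 * pi * exp(-3 * Abs(k) ) /18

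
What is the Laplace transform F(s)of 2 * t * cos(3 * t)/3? 2 * (s^2-9)/(3 * (s^2 + 9)^2)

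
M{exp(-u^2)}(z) gamma(z/2)/2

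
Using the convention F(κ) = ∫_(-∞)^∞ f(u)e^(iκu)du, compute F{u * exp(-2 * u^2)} sqrt(2) * I * sqrt(pi) * κ * exp(-κ^2/8)/8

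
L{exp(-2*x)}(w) 1/(w + 2)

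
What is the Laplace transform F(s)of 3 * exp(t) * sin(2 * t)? 6/((s - 1)^2 + 4)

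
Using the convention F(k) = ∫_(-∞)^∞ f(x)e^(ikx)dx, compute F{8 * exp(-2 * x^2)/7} 4 * sqrt(2) * sqrt(pi) * exp(-k^2/8)/7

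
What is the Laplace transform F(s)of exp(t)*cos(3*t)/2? (s - 1)/(2*((s - 1)^2 + 9))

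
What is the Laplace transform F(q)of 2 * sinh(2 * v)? 4/(q^2-4)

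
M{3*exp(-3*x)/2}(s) 3^(1 - s)*gamma(s)/2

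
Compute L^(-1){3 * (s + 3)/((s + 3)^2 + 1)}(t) 3 * exp(-3 * t) * cos(t)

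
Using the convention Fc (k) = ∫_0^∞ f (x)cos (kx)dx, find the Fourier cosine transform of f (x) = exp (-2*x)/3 2/ (3*(k^2+4))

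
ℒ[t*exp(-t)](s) (s + 1)^(-2)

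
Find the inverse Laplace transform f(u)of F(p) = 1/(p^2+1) sin(u)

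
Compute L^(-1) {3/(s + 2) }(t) 3*exp(-2*t) 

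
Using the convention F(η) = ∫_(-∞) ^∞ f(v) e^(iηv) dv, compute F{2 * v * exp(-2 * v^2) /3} sqrt(2) * I * sqrt(pi) * η * exp(-η^2/8) /12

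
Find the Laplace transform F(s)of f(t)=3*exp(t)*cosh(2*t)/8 3*(s - 1)/(8*((s - 1)^2 - 4))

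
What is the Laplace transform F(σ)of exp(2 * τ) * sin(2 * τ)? 2/((σ - 2)^2 + 4)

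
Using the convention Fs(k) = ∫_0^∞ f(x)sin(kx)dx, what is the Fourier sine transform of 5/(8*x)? 5*pi/16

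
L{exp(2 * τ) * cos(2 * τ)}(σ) (σ - 2)/((σ - 2)^2+4)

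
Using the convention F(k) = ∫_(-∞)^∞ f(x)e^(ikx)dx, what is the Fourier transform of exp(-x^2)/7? sqrt(pi)*exp(-k^2/4)/7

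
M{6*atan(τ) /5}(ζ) -3*pi*sec(pi*ζ/2) /(5*ζ) 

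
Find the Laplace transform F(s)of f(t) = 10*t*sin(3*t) 60*s/(s^2 + 9)^2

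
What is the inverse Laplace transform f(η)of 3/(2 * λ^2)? 3 * η/2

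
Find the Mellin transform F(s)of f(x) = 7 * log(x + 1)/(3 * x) -7 * pi * csc(pi * s)/(3 * s - 3)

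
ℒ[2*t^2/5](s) 4/(5*s^3)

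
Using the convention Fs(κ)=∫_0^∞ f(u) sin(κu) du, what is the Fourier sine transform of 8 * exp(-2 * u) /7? 8 * κ/(7 * (κ^2+4) ) 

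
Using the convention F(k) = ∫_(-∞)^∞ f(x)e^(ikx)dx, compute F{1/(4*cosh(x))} pi/(4*cosh(pi*k/2))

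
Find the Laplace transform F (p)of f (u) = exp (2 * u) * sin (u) 1/ ( (p - 2)^2+1)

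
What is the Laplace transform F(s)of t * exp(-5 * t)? (s + 5)^(-2)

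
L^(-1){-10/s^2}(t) -10 * t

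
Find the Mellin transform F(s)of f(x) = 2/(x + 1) 2*pi*csc(pi*s)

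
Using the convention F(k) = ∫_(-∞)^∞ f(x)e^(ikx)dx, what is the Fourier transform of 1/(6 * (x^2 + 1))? pi * exp(-Abs(k))/6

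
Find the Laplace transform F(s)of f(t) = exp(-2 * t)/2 1/(2 * (s + 2))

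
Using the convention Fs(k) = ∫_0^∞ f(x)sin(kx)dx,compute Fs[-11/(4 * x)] -11 * pi/8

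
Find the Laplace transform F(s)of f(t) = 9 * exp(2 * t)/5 9/(5 * (s - 2))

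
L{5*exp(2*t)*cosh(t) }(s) 5*(s - 2) /((s - 2) ^2-1) 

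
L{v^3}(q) 6/q^4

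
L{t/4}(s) 1/(4*s^2)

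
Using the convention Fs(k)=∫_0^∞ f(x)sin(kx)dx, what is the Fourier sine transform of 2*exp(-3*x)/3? 2*k/(3*(k^2 + 9))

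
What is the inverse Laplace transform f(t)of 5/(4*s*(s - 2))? 5*exp(t)*sinh(t)/4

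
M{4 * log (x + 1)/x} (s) -4 * pi * csc (pi * s)/ (s - 1)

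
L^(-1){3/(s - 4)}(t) 3*exp(4*t)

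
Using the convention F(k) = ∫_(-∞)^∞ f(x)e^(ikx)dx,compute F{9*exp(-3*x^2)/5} 3*sqrt(3)*sqrt(pi)*exp(-k^2/12)/5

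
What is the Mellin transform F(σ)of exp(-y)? gamma(σ)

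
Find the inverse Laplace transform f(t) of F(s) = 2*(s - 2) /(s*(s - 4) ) 2*exp(2*t)*cosh(2*t) 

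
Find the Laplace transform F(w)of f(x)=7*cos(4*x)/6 7*w/(6*(w^2 + 16))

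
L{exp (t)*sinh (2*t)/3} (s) 2/ (3*( (s - 1)^2 - 4))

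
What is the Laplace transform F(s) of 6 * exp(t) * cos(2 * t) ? 6 * (s - 1) /((s - 1) ^2 + 4) 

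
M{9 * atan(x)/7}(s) -9 * pi * sec(pi * s/2)/(14 * s)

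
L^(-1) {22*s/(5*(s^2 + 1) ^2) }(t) 11*t*sin(t) /5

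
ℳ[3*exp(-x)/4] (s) 3*gamma(s)/4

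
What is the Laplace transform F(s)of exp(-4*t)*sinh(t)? 1/((s+4)^2 - 1)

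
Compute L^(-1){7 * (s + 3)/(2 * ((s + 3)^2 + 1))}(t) 7 * exp(-3 * t) * cos(t)/2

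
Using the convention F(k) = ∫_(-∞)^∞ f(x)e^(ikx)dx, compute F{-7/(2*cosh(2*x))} -7*pi/(4*cosh(pi*k/4))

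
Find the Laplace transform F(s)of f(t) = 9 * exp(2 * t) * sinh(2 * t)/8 9/(4 * s * (s - 4))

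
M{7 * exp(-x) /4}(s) 7 * gamma(s) /4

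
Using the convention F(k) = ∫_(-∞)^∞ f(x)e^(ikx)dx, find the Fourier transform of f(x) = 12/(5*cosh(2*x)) 6*pi/(5*cosh(pi*k/4))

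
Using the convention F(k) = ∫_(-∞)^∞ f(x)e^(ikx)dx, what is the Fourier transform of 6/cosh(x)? 6*pi/cosh(pi*k/2)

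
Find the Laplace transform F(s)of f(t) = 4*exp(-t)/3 4/(3*(s + 1))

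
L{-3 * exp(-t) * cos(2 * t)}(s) 3 * (-s - 1)/((s + 1)^2 + 4)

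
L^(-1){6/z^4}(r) r^3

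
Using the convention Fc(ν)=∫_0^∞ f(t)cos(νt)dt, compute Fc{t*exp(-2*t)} (4 - ν^2)/(ν^2+4)^2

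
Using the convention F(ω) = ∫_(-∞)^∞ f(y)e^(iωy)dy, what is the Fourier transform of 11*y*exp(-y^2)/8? 11*I*sqrt(pi)*ω*exp(-ω^2/4)/16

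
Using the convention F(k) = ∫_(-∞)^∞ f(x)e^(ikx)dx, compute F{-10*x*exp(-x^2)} -5*I*sqrt(pi)*k*exp(-k^2/4)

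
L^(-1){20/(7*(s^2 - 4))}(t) 10*sinh(2*t)/7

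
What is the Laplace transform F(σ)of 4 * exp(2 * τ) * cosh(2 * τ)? 4 * (σ - 2)/(σ * (σ - 4))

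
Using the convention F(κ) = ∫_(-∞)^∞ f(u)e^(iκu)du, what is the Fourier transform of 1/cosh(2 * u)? pi/(2 * cosh(pi * κ/4))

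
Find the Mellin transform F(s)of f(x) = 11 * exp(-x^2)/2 11 * gamma(s/2)/4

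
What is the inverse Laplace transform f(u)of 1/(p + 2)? exp(-2*u)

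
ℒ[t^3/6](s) s^(-4)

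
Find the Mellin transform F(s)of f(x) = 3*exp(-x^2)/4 3*gamma(s/2)/8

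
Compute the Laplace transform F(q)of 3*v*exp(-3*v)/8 3/(8*(q + 3)^2)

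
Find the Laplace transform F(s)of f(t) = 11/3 11/(3*s)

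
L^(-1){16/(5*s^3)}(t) 8*t^2/5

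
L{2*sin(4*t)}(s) 8/(s^2 + 16)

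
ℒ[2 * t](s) 2/s^2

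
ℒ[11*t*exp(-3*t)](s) 11/(s + 3)^2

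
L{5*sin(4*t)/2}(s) 10/(s^2 + 16)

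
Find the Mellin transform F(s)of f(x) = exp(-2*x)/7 gamma(s)/(7*2^s)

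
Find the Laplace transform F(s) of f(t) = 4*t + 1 1/s + 4/s^2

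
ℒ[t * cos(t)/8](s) (s^2 - 1)/(8 * (s^2 + 1)^2)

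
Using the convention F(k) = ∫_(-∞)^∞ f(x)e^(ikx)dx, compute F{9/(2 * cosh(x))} 9 * pi/(2 * cosh(pi * k/2))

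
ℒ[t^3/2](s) 3/s^4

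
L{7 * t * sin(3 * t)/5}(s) 42 * s/(5 * (s^2+9)^2)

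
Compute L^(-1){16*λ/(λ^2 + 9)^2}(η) 8*η*sin(3*η)/3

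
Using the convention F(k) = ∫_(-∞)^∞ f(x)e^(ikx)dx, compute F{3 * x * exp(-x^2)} 3 * I * sqrt(pi) * k * exp(-k^2/4)/2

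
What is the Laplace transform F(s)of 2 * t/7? 2/(7 * s^2)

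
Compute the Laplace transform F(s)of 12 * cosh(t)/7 12 * s/(7 * (s^2 - 1))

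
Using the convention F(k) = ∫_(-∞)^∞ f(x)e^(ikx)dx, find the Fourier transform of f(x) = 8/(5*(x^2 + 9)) 8*pi*exp(-3*Abs(k))/15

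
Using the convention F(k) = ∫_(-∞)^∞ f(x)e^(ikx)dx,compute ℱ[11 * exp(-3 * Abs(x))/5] 66/(5 * (k^2 + 9))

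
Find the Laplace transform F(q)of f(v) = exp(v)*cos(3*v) (q - 1)/((q - 1)^2+9)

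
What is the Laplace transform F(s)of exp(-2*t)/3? 1/(3*(s + 2))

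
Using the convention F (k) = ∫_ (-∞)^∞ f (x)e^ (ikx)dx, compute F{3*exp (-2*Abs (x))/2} 6/ (k^2 + 4)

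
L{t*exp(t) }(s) (s - 1) ^(-2) 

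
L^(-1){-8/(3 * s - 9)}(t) -8 * exp(3 * t)/3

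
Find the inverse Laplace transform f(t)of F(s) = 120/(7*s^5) 5*t^4/7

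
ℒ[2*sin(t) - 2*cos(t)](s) 2/(s^2 + 1) - 2*s/(s^2 + 1)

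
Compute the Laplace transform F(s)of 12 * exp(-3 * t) 12/(s+3)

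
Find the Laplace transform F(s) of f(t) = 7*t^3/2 21/s^4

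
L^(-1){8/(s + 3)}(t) 8*exp(-3*t)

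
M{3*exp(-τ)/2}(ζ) 3*gamma(ζ)/2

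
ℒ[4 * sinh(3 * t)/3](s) 4/(s^2 - 9)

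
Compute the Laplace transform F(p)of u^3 6/p^4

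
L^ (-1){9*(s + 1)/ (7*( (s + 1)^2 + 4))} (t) 9*exp (-t)*cos (2*t)/7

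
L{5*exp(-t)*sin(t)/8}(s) 5/(8*((s + 1)^2 + 1))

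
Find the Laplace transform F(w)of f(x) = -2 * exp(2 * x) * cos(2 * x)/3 2 * (2 - w)/(3 * ((w - 2)^2 + 4))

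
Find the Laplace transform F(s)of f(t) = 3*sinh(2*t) 6/(s^2-4)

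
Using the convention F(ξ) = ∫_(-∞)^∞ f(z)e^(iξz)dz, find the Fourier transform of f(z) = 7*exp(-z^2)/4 7*sqrt(pi)*exp(-ξ^2/4)/4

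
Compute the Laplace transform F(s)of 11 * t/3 11/(3 * s^2)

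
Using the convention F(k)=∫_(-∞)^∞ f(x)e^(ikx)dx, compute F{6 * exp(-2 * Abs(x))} 24/(k^2 + 4)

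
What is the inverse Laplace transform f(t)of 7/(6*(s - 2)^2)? 7*t*exp(2*t)/6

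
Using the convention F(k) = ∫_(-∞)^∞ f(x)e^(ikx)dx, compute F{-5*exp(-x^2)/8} -5*sqrt(pi)*exp(-k^2/4)/8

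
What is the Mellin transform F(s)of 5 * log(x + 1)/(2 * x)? -5 * pi * csc(pi * s)/(2 * s - 2)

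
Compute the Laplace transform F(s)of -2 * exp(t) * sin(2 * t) -4/((s - 1)^2 + 4)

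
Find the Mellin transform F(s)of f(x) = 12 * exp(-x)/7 12 * gamma(s)/7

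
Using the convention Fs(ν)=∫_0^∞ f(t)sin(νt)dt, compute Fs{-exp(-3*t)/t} -atan(ν/3)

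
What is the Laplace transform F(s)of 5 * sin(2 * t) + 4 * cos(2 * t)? 10/(s^2 + 4) + 4 * s/(s^2 + 4)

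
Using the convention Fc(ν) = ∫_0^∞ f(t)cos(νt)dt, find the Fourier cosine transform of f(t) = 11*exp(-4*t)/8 11/(2*(ν^2+16))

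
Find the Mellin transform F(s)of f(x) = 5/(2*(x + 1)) 5*pi*csc(pi*s)/2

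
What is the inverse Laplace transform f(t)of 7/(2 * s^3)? 7 * t^2/4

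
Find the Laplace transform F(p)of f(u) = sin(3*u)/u atan(3/p)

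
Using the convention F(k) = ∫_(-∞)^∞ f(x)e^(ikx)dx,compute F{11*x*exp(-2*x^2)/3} 11*sqrt(2)*I*sqrt(pi)*k*exp(-k^2/8)/24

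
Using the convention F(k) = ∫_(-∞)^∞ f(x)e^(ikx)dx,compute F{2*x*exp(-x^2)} I*sqrt(pi)*k*exp(-k^2/4)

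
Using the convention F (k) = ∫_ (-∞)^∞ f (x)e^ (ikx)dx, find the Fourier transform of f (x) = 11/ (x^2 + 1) 11*pi*exp (-Abs (k))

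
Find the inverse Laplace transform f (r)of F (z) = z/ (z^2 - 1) cosh (r)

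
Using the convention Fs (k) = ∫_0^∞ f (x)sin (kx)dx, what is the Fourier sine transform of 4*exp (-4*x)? 4*k/ (k^2 + 16)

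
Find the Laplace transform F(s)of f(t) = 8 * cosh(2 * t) 8 * s/(s^2 - 4)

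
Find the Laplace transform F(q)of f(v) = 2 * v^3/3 4/q^4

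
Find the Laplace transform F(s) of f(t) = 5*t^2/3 10/(3*s^3) 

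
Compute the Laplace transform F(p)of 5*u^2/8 5/(4*p^3)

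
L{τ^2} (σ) 2/σ^3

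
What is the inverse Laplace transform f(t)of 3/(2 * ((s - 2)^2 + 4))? 3 * exp(2 * t) * sin(2 * t)/4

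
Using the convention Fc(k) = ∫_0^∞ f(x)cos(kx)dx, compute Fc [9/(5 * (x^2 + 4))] 9 * pi * exp(-2 * k)/20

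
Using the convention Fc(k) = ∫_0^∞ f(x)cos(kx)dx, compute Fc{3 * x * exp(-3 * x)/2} 3 * (9 - k^2)/(2 * (k^2 + 9)^2)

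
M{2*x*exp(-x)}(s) 2*gamma(s + 1)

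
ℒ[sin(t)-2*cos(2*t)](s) 1/(s^2+1)-2*s/(s^2+4)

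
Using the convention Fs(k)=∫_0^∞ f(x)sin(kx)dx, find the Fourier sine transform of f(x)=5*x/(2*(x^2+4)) 5*pi*exp(-2*k)/4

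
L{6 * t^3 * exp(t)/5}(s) 36/(5 * (s - 1)^4)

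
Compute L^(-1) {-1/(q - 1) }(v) -exp(v) 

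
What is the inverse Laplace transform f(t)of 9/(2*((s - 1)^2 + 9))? 3*exp(t)*sin(3*t)/2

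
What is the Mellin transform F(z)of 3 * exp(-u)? 3 * gamma(z)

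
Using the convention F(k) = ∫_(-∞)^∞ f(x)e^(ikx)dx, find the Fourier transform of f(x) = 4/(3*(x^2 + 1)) 4*pi*exp(-Abs(k))/3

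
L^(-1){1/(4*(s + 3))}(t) exp(-3*t)/4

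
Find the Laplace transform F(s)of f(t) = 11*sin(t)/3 11/(3*(s^2 + 1))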